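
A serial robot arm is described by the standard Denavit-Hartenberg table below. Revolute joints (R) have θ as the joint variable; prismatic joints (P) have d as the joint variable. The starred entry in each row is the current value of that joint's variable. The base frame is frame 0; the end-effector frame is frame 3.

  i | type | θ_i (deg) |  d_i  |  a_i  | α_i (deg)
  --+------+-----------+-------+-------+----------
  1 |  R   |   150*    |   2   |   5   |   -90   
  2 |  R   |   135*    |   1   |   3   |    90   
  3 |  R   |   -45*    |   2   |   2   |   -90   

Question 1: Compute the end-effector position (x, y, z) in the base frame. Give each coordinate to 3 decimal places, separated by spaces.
after link 1: o_1 = (-4.3301, 2.5000, 2.0000)
after link 2: o_2 = (-2.9930, 0.5733, -0.1213)
after link 3: o_3 = (-2.6446, 2.0052, -2.5355)

-2.645 2.005 -2.536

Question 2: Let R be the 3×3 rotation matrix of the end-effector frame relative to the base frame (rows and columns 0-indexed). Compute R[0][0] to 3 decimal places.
0.787

End-effector x-axis (col 0 of R) = (0.7866,0.3624,-0.5000)
R[0][0] = 0.7866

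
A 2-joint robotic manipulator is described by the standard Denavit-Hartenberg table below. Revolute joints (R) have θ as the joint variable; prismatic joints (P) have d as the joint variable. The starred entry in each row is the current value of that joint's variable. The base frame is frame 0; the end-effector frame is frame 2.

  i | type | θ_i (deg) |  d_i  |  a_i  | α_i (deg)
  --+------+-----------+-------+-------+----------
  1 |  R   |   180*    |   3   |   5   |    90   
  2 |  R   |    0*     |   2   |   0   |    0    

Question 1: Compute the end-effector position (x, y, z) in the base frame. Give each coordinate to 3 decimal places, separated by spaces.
-5.000 2.000 3.000

after link 1: o_1 = (-5.0000, 0.0000, 3.0000)
after link 2: o_2 = (-5.0000, 2.0000, 3.0000)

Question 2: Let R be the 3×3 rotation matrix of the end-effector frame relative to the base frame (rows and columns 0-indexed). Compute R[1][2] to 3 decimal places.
1.000

End-effector z-axis (col 2 of R) = (0.0000,1.0000,0.0000)
R[1][2] = 1.0000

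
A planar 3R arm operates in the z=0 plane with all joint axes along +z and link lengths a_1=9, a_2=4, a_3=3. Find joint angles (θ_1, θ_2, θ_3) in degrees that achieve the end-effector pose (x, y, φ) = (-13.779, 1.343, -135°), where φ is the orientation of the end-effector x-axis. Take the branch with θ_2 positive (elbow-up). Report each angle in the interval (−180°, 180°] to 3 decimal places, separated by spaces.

149.999 45.010 29.991

wrist centre = target − a_3·(cos φ, sin φ) = (-11.6577, 3.4643)
cos θ_2 = (147.9030−9²−4²)/(2·9·4) = 0.7070; θ_2 = 45.0098° (elbow-up)
β = atan2(3.4643,-11.6577) = 163.4496°; ψ = atan2(2.8289,11.8279) = 13.4508°
θ_1 = β − ψ = 149.9987°
θ_3 = φ − θ_1 − θ_2 = 29.9915° (wrapped to (-180°,180°])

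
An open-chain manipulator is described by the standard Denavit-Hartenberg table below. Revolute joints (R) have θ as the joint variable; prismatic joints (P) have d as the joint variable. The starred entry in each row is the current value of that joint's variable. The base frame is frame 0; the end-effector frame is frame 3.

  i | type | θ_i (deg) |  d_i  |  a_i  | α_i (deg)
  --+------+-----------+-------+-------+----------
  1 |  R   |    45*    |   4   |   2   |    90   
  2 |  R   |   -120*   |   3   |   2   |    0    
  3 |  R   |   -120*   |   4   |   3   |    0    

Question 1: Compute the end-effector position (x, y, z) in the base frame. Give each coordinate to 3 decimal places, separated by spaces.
4.596 -5.303 4.866

after link 1: o_1 = (1.4142, 1.4142, 4.0000)
after link 2: o_2 = (2.8284, -1.4142, 2.2679)
after link 3: o_3 = (4.5962, -5.3033, 4.8660)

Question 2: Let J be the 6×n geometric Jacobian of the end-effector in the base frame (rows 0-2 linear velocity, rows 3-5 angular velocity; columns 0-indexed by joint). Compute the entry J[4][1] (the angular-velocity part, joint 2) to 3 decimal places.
-0.707

axis z_1 = (0.7071,-0.7071,0.0000); lever o_n−o_1 = (3.1820,-6.7175,0.8660)
cross product → J_v[:, 1] = (-0.6124,-0.6124,-2.5000)
J_ω[:, 1] = z_1
entry J[4][1] = -0.7071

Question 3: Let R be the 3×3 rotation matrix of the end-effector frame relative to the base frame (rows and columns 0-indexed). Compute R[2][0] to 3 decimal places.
End-effector x-axis (col 0 of R) = (-0.3536,-0.3536,0.8660)
R[2][0] = 0.8660

0.866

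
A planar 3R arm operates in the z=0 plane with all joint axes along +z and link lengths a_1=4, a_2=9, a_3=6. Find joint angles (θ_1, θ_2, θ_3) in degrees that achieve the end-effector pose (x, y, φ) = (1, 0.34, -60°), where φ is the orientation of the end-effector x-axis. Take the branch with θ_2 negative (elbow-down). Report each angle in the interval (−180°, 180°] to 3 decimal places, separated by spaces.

wrist centre = target − a_3·(cos φ, sin φ) = (-2.0000, 5.5362)
cos θ_2 = (34.6490−4²−9²)/(2·4·9) = -0.8660; θ_2 = -149.9955° (elbow-down)
β = atan2(5.5362,-2.0000) = 109.8628°; ψ = atan2(-4.5006,-3.7939) = -130.1299°
θ_1 = β − ψ = 239.9927°
θ_3 = φ − θ_1 − θ_2 = -149.9972° (wrapped to (-180°,180°])

-120.007 -149.996 -149.997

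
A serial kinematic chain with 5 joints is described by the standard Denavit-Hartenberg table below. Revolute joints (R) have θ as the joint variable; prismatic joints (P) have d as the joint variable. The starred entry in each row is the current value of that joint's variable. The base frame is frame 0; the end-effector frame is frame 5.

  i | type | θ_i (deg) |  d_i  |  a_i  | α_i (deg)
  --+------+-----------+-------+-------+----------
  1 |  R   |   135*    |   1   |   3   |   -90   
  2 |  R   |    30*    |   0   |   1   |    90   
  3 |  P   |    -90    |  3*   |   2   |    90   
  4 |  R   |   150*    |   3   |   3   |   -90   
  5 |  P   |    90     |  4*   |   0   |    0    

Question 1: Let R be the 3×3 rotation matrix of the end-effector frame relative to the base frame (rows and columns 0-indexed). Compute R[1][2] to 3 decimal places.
End-effector z-axis (col 2 of R) = (-0.0474,-0.6597,-0.7500)
R[1][2] = -0.6597

-0.660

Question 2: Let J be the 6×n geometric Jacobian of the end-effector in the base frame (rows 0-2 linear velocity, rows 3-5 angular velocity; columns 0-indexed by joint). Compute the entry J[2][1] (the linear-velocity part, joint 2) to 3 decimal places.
1.214

axis z_1 = (-0.7071,-0.7071,0.0000); lever o_n−o_1 = (-0.9786,-2.6956,1.8971)
cross product → J_v[:, 1] = (-1.3415,1.3415,1.2141)
J_ω[:, 1] = z_1
entry J[2][1] = 1.2141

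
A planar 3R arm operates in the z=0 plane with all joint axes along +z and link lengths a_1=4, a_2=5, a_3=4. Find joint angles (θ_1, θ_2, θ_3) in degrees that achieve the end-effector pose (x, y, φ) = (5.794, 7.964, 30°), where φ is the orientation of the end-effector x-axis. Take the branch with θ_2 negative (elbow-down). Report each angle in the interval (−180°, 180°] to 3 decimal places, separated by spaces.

wrist centre = target − a_3·(cos φ, sin φ) = (2.3299, 5.9640)
cos θ_2 = (40.9977−4²−5²)/(2·4·5) = -0.0001; θ_2 = -90.0033° (elbow-down)
β = atan2(5.9640,2.3299) = 68.6614°; ψ = atan2(-5.0000,3.9997) = -51.3422°
θ_1 = β − ψ = 120.0036°
θ_3 = φ − θ_1 − θ_2 = -0.0003° (wrapped to (-180°,180°])

120.004 -90.003 -0.000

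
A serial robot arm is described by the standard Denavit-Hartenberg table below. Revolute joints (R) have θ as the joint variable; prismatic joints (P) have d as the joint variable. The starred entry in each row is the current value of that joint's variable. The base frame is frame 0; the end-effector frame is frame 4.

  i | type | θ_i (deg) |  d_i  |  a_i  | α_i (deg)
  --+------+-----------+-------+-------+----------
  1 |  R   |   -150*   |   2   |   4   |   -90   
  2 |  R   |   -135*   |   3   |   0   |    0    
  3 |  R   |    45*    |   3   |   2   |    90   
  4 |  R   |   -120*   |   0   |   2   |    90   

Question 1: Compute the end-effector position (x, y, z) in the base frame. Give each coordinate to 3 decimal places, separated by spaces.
-1.330 -5.696 3.000

after link 1: o_1 = (-3.4641, -2.0000, 2.0000)
after link 2: o_2 = (-1.9641, -4.5981, 2.0000)
after link 3: o_3 = (-0.4641, -7.1962, 4.0000)
after link 4: o_4 = (-1.3301, -5.6962, 3.0000)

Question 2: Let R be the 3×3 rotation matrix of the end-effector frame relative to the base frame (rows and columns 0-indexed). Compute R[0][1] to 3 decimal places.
End-effector y-axis (col 1 of R) = (0.8660,0.5000,0.0000)
R[0][1] = 0.8660

0.866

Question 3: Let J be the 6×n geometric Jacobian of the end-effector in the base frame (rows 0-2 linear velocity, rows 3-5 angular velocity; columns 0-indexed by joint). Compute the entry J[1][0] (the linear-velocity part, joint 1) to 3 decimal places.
-1.330

axis z_0 = ẑ; lever o_n−o_0 = (-1.3301,-5.6962,3.0000)
cross product → J_v[:, 0] = (5.6962,-1.3301,0.0000)
J_ω[:, 0] = z_0
entry J[1][0] = -1.3301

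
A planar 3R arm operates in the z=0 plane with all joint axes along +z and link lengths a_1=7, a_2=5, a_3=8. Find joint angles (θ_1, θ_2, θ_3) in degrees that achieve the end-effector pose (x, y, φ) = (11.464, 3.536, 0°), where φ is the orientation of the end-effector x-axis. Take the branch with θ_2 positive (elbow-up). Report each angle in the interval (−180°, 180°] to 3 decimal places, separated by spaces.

wrist centre = target − a_3·(cos φ, sin φ) = (3.4640, 3.5360)
cos θ_2 = (24.5026−7²−5²)/(2·7·5) = -0.7071; θ_2 = 134.9999° (elbow-up)
β = atan2(3.5360,3.4640) = 45.5893°; ψ = atan2(3.5355,3.4645) = 45.5817°
θ_1 = β − ψ = 0.0076°
θ_3 = φ − θ_1 − θ_2 = -135.0076° (wrapped to (-180°,180°])

0.008 135.000 -135.008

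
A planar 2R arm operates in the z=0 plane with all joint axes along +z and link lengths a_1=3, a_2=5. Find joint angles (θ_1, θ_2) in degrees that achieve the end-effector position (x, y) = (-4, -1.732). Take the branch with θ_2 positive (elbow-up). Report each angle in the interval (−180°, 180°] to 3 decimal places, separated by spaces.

cos θ_2 = (18.9998−3²−5²)/(2·3·5) = -0.5000; θ_2 = 120.0004° (elbow-up)
β = atan2(-1.7320,-4.0000) = -156.5874°; ψ = atan2(4.3301,0.5000) = 83.4136°
θ_1 = β − ψ = -240.0010°

119.999 120.000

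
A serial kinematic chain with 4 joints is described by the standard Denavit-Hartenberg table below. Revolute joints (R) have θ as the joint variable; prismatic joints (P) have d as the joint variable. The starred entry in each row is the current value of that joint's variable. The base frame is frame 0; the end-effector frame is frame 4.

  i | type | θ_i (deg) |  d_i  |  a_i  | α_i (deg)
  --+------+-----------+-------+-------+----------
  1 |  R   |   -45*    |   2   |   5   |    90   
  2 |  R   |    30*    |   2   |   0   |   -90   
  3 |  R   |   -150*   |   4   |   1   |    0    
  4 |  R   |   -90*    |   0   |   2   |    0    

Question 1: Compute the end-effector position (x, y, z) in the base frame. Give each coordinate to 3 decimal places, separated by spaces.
0.436 -1.522 4.531

after link 1: o_1 = (3.5355, -3.5355, 2.0000)
after link 2: o_2 = (2.1213, -4.9497, 2.0000)
after link 3: o_3 = (-0.1768, -3.3588, 5.0311)
after link 4: o_4 = (0.4356, -1.5216, 4.5311)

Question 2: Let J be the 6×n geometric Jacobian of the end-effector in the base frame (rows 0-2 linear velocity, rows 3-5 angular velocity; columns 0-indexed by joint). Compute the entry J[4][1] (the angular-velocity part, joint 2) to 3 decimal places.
axis z_1 = (-0.7071,-0.7071,0.0000); lever o_n−o_1 = (-3.0999,2.0139,2.5311)
cross product → J_v[:, 1] = (-1.7898,1.7898,-3.6160)
J_ω[:, 1] = z_1
entry J[4][1] = -0.7071

-0.707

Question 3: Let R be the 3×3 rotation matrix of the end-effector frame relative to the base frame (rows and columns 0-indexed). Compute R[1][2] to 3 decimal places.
End-effector z-axis (col 2 of R) = (-0.3536,0.3536,0.8660)
R[1][2] = 0.3536

0.354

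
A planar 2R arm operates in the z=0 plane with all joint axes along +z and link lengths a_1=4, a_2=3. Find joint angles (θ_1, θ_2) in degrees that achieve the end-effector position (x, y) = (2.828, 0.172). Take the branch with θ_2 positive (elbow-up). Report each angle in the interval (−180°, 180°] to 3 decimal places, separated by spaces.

cos θ_2 = (8.0272−4²−3²)/(2·4·3) = -0.7072; θ_2 = 135.0077° (elbow-up)
β = atan2(0.1720,2.8280) = 3.4805°; ψ = atan2(2.1210,1.8784) = 48.4718°
θ_1 = β − ψ = -44.9913°

-44.991 135.008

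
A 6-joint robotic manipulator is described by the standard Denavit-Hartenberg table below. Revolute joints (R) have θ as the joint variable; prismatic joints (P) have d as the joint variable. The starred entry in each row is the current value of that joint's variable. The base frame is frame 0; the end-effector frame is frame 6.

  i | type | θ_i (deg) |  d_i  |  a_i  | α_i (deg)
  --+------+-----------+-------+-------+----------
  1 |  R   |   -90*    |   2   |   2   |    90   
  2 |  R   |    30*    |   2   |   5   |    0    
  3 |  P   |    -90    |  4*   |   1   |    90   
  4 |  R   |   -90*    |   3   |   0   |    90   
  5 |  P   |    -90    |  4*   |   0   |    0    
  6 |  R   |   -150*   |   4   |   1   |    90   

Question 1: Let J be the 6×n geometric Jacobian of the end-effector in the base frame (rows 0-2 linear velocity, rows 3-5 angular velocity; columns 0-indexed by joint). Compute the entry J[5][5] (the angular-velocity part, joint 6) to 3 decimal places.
axis z_5 = (0.0000,0.5000,0.8660); lever o_n−o_5 = (-0.5000,2.7500,3.0311)
cross product → J_v[:, 5] = (-0.8660,-0.4330,0.2500)
J_ω[:, 5] = z_5
entry J[5][5] = 0.8660

0.866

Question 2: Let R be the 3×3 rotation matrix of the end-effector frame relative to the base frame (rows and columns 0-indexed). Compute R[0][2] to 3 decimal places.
0.866

End-effector z-axis (col 2 of R) = (0.8660,0.4330,-0.2500)
R[0][2] = 0.8660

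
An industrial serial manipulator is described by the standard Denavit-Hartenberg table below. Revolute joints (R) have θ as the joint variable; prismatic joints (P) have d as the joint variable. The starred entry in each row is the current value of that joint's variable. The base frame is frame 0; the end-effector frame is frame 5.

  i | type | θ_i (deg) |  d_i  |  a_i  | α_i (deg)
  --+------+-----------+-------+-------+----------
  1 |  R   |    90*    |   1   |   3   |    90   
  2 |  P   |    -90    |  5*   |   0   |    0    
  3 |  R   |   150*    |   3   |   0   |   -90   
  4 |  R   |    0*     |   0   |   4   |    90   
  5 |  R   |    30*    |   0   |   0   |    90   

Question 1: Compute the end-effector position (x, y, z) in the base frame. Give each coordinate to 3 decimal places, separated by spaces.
8.000 5.000 4.464

after link 1: o_1 = (0.0000, 3.0000, 1.0000)
after link 2: o_2 = (5.0000, 3.0000, 1.0000)
after link 3: o_3 = (8.0000, 3.0000, 1.0000)
after link 4: o_4 = (8.0000, 5.0000, 4.4641)
after link 5: o_5 = (8.0000, 5.0000, 4.4641)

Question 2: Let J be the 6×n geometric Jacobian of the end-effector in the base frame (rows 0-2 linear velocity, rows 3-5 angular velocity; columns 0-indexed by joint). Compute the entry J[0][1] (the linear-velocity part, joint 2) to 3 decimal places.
prismatic axis z_1 = (1.0000,-0.0000,0.0000)
J_v[:, 1] = z_1; J_ω[:, 1] = (0,0,0)
entry J[0][1] = 1.0000

1.000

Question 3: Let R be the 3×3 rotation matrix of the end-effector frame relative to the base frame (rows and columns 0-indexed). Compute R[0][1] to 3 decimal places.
1.000

End-effector y-axis (col 1 of R) = (1.0000,-0.0000,0.0000)
R[0][1] = 1.0000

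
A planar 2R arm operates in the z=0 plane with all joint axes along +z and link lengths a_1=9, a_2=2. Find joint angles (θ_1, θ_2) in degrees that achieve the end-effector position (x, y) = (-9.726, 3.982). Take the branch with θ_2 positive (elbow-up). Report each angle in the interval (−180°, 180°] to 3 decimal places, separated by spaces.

cos θ_2 = (110.4514−9²−2²)/(2·9·2) = 0.7070; θ_2 = 45.0100° (elbow-up)
β = atan2(3.9820,-9.7260) = 157.7349°; ψ = atan2(1.4145,10.4140) = 7.7348°
θ_1 = β − ψ = 150.0001°

150.000 45.010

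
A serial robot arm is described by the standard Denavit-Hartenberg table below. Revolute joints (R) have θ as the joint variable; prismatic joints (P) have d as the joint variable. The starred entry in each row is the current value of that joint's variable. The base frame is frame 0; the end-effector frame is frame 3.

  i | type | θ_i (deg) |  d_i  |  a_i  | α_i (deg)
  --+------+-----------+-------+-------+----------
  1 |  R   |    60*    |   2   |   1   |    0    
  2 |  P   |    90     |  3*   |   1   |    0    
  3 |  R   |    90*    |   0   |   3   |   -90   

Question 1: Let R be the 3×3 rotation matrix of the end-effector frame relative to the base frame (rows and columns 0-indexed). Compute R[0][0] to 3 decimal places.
-0.500

End-effector x-axis (col 0 of R) = (-0.5000,-0.8660,0.0000)
R[0][0] = -0.5000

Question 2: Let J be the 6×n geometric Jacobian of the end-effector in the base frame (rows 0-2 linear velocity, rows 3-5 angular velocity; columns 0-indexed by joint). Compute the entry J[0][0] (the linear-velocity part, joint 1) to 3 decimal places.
axis z_0 = ẑ; lever o_n−o_0 = (-1.8660,-1.2321,5.0000)
cross product → J_v[:, 0] = (1.2321,-1.8660,0.0000)
J_ω[:, 0] = z_0
entry J[0][0] = 1.2321

1.232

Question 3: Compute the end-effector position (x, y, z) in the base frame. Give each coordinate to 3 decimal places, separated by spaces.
after link 1: o_1 = (0.5000, 0.8660, 2.0000)
after link 2: o_2 = (-0.3660, 1.3660, 5.0000)
after link 3: o_3 = (-1.8660, -1.2321, 5.0000)

-1.866 -1.232 5.000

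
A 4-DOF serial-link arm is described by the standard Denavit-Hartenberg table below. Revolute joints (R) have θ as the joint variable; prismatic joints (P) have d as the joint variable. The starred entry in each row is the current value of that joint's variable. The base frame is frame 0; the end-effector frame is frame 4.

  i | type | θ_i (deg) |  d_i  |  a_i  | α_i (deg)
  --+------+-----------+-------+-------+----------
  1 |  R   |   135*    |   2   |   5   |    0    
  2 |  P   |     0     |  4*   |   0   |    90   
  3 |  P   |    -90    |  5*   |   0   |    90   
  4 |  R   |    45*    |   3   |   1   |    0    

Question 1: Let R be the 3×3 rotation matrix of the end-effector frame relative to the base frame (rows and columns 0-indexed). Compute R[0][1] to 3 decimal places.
0.500

End-effector y-axis (col 1 of R) = (0.5000,0.5000,0.7071)
R[0][1] = 0.5000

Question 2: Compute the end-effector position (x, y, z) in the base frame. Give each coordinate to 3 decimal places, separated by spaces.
after link 1: o_1 = (-3.5355, 3.5355, 2.0000)
after link 2: o_2 = (-3.5355, 3.5355, 6.0000)
after link 3: o_3 = (0.0000, 7.0711, 6.0000)
after link 4: o_4 = (2.6213, 5.4497, 5.2929)

2.621 5.450 5.293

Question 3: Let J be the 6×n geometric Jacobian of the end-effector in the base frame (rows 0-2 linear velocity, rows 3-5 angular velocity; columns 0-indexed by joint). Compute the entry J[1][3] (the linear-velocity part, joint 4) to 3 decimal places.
0.500

axis z_3 = (0.7071,-0.7071,-0.0000); lever o_n−o_3 = (2.6213,-1.6213,-0.7071)
cross product → J_v[:, 3] = (0.5000,0.5000,0.7071)
J_ω[:, 3] = z_3
entry J[1][3] = 0.5000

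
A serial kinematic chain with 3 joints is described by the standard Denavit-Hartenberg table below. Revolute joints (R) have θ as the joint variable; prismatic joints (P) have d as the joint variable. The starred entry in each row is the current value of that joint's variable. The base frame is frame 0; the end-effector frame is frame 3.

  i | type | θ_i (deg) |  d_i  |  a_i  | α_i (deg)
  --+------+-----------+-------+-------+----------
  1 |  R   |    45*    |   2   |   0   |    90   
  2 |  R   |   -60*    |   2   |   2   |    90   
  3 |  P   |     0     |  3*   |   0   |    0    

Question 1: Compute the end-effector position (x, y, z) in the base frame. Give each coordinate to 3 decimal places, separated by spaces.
0.284 -2.544 -1.232

after link 1: o_1 = (0.0000, 0.0000, 2.0000)
after link 2: o_2 = (2.1213, -0.7071, 0.2679)
after link 3: o_3 = (0.2842, -2.5442, -1.2321)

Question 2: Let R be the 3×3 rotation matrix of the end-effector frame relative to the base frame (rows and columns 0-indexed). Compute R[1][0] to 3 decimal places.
0.354

End-effector x-axis (col 0 of R) = (0.3536,0.3536,-0.8660)
R[1][0] = 0.3536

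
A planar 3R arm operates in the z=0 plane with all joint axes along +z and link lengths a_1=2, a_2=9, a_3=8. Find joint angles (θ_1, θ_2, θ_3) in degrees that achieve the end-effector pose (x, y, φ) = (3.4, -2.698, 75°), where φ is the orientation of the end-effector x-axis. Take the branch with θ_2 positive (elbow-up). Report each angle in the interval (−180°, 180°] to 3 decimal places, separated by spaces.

wrist centre = target − a_3·(cos φ, sin φ) = (1.3294, -10.4254)
cos θ_2 = (110.4565−2²−9²)/(2·2·9) = 0.7071; θ_2 = 44.9984° (elbow-up)
β = atan2(-10.4254,1.3294) = -82.7329°; ψ = atan2(6.3638,8.3641) = 37.2654°
θ_1 = β − ψ = -119.9983°
θ_3 = φ − θ_1 − θ_2 = 149.9998° (wrapped to (-180°,180°])

-119.998 44.998 150.000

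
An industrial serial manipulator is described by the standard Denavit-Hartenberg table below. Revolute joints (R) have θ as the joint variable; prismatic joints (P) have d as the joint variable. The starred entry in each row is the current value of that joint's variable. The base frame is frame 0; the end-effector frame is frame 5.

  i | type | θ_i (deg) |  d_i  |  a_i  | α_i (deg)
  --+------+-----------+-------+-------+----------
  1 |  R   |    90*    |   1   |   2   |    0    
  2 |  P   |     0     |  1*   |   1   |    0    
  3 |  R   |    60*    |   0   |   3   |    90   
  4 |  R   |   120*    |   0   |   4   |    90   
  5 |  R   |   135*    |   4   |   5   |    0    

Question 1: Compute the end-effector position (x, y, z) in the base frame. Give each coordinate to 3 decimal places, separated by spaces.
after link 1: o_1 = (0.0000, 2.0000, 1.0000)
after link 2: o_2 = (0.0000, 3.0000, 2.0000)
after link 3: o_3 = (-2.5981, 4.5000, 2.0000)
after link 4: o_4 = (-0.8660, 3.5000, 5.4641)
after link 5: o_5 = (-3.6292, 9.1778, 4.4022)

-3.629 9.178 4.402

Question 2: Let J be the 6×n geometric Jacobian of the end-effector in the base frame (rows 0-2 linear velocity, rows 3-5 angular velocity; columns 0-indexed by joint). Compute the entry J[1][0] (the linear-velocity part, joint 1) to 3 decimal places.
-3.629

axis z_0 = ẑ; lever o_n−o_0 = (-3.6292,9.1778,4.4022)
cross product → J_v[:, 0] = (-9.1778,-3.6292,0.0000)
J_ω[:, 0] = z_0
entry J[1][0] = -3.6292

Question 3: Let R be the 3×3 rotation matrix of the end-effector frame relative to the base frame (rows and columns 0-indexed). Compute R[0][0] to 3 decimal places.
End-effector x-axis (col 0 of R) = (0.0474,0.7891,-0.6124)
R[0][0] = 0.0474

0.047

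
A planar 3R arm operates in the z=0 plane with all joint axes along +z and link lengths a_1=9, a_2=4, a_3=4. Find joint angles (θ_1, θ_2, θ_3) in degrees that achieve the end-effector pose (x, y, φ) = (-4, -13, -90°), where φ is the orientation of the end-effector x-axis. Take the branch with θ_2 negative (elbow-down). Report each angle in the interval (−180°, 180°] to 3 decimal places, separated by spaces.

-90.000 -90.000 90.000

wrist centre = target − a_3·(cos φ, sin φ) = (-4.0000, -9.0000)
cos θ_2 = (97.0000−9²−4²)/(2·9·4) = 0.0000; θ_2 = -90.0000° (elbow-down)
β = atan2(-9.0000,-4.0000) = -113.9625°; ψ = atan2(-4.0000,9.0000) = -23.9625°
θ_1 = β − ψ = -90.0000°
θ_3 = φ − θ_1 − θ_2 = 90.0000° (wrapped to (-180°,180°])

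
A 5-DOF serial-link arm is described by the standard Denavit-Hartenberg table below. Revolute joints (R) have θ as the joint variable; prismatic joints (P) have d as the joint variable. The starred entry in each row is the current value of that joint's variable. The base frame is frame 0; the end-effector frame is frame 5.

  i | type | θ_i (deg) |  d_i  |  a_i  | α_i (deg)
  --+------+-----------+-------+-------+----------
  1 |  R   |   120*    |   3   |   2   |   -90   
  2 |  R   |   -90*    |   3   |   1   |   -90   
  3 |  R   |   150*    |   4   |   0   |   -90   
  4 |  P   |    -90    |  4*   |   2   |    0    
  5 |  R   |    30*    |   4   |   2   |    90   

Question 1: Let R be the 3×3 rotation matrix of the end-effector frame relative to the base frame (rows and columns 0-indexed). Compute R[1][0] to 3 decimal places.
0.875

End-effector x-axis (col 0 of R) = (-0.2165,0.8750,-0.4330)
R[1][0] = 0.8750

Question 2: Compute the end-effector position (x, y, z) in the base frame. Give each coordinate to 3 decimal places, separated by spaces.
-13.031 3.714 -0.866

after link 1: o_1 = (-1.0000, 1.7321, 3.0000)
after link 2: o_2 = (-3.5981, 0.2321, 4.0000)
after link 3: o_3 = (-5.5981, 3.6962, 4.0000)
after link 4: o_4 = (-9.5981, 3.6962, 2.0000)
after link 5: o_5 = (-13.0311, 3.7141, -0.8660)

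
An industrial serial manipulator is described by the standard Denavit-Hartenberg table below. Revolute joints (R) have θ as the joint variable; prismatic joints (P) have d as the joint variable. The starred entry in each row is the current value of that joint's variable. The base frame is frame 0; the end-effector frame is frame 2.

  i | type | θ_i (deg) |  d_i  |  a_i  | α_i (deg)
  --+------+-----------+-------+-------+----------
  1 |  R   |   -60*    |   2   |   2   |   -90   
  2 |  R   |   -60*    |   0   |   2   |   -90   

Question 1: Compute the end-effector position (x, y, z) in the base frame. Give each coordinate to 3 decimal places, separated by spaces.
after link 1: o_1 = (1.0000, -1.7321, 2.0000)
after link 2: o_2 = (1.5000, -2.5981, 3.7321)

1.500 -2.598 3.732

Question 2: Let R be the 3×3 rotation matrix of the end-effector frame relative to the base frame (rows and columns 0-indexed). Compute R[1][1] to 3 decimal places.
-0.500

End-effector y-axis (col 1 of R) = (-0.8660,-0.5000,-0.0000)
R[1][1] = -0.5000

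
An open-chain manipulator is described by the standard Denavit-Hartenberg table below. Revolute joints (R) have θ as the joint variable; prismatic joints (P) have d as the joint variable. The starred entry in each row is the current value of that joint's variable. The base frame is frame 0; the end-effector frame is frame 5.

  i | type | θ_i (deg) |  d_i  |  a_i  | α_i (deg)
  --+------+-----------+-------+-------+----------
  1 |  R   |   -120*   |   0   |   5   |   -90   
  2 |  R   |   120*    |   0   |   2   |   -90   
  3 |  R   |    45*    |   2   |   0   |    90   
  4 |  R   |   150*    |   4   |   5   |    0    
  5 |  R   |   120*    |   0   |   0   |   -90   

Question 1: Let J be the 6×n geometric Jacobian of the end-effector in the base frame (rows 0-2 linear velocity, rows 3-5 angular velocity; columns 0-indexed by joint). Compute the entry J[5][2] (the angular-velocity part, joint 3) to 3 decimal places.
0.500

axis z_2 = (0.4330,0.7500,0.5000); lever o_n−o_2 = (6.9913,0.3288,2.4522)
cross product → J_v[:, 2] = (1.6747,2.4339,-5.1011)
J_ω[:, 2] = z_2
entry J[5][2] = 0.5000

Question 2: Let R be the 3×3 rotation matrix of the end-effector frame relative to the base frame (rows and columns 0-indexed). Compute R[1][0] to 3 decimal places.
End-effector x-axis (col 0 of R) = (-0.4330,-0.7500,-0.5000)
R[1][0] = -0.7500

-0.750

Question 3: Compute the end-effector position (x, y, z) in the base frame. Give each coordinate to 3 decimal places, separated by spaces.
4.991 -3.135 0.720

after link 1: o_1 = (-2.5000, -4.3301, 0.0000)
after link 2: o_2 = (-2.0000, -3.4641, -1.7321)
after link 3: o_3 = (-1.1340, -1.9641, -0.7321)
after link 4: o_4 = (4.9913, -3.1353, 0.7201)
after link 5: o_5 = (4.9913, -3.1353, 0.7201)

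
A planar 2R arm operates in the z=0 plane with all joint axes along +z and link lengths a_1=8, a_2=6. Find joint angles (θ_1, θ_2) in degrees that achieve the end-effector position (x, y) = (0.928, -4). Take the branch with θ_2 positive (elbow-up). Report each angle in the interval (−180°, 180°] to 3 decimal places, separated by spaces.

cos θ_2 = (16.8612−8²−6²)/(2·8·6) = -0.8660; θ_2 = 150.0005° (elbow-up)
β = atan2(-4.0000,0.9280) = -76.9384°; ψ = atan2(3.0000,2.8038) = 46.9355°
θ_1 = β − ψ = -123.8740°

-123.874 150.000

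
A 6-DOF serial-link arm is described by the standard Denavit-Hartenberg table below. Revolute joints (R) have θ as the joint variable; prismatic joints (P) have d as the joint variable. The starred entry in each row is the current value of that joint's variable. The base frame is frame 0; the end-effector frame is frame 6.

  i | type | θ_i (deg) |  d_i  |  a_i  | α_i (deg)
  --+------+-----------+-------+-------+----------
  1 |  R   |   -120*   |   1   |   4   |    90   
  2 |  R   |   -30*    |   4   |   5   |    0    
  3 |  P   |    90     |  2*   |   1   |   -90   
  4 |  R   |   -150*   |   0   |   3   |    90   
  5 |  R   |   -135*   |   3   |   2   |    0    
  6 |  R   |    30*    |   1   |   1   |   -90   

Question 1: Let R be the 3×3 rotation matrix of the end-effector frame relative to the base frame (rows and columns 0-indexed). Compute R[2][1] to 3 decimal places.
0.433

End-effector y-axis (col 1 of R) = (-0.8750,0.2165,0.4330)
R[2][1] = 0.4330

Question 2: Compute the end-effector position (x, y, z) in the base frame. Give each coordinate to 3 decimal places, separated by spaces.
after link 1: o_1 = (-2.0000, -3.4641, 1.0000)
after link 2: o_2 = (-7.6292, -5.2141, -1.5000)
after link 3: o_3 = (-9.6112, -4.6471, -0.6340)
after link 4: o_4 = (-10.2607, -2.7721, -2.8840)
after link 5: o_5 = (-7.9419, -5.3662, -3.8295)
after link 6: o_6 = (-7.4291, -6.4689, -4.5513)

-7.429 -6.469 -4.551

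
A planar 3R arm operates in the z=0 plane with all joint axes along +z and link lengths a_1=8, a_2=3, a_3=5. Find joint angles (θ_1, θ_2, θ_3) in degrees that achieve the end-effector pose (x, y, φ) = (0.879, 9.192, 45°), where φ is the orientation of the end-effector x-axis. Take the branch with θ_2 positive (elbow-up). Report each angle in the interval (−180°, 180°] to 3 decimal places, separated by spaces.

wrist centre = target − a_3·(cos φ, sin φ) = (-2.6565, 5.6565)
cos θ_2 = (39.0528−8²−3²)/(2·8·3) = -0.7072; θ_2 = 135.0103° (elbow-up)
β = atan2(5.6565,-2.6565) = 115.1569°; ψ = atan2(2.1209,5.8783) = 19.8399°
θ_1 = β − ψ = 95.3170°
θ_3 = φ − θ_1 − θ_2 = 174.6727° (wrapped to (-180°,180°])

95.317 135.010 174.673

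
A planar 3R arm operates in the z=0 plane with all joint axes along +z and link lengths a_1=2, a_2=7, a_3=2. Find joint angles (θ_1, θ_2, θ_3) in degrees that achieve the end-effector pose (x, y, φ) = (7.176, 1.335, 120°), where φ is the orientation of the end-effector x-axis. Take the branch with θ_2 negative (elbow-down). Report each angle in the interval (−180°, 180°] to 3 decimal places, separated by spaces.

44.994 -59.989 134.995

wrist centre = target − a_3·(cos φ, sin φ) = (8.1760, -0.3971)
cos θ_2 = (67.0046−2²−7²)/(2·2·7) = 0.5002; θ_2 = -59.9891° (elbow-down)
β = atan2(-0.3971,8.1760) = -2.7803°; ψ = atan2(-6.0615,5.5012) = -47.7745°
θ_1 = β − ψ = 44.9942°
θ_3 = φ − θ_1 − θ_2 = 134.9948° (wrapped to (-180°,180°])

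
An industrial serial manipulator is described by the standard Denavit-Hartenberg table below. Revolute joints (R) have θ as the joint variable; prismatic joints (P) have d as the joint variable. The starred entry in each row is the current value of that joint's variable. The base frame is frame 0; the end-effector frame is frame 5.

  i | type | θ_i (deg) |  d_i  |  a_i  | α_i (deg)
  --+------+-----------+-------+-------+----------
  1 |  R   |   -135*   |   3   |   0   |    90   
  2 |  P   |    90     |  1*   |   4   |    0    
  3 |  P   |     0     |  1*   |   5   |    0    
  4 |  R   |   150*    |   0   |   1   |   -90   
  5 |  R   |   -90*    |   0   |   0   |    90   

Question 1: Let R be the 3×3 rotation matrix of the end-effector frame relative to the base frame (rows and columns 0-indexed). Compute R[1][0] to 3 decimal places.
0.707

End-effector x-axis (col 0 of R) = (-0.7071,0.7071,0.0000)
R[1][0] = 0.7071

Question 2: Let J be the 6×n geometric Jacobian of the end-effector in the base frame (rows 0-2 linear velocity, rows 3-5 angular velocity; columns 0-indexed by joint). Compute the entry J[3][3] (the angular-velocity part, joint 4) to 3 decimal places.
axis z_3 = (-0.7071,0.7071,0.0000); lever o_n−o_3 = (0.3536,0.3536,-0.8660)
cross product → J_v[:, 3] = (-0.6124,-0.6124,-0.5000)
J_ω[:, 3] = z_3
entry J[3][3] = -0.7071

-0.707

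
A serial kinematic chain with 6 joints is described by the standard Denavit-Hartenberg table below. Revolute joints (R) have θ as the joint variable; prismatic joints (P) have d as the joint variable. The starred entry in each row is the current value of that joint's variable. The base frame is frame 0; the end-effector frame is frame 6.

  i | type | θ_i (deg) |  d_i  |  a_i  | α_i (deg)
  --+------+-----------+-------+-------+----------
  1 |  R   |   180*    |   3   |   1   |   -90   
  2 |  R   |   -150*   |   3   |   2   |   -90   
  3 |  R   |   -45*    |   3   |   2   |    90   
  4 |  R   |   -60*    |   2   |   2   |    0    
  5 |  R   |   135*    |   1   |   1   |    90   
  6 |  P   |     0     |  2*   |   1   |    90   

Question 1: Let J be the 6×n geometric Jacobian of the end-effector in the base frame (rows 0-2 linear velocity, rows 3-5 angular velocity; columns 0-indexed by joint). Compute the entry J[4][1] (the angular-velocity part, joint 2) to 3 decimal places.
-1.000

axis z_1 = (-0.0000,-1.0000,0.0000); lever o_n−o_1 = (1.8910,-8.9747,4.1888)
cross product → J_v[:, 1] = (-4.1888,0.0000,1.8910)
J_ω[:, 1] = z_1
entry J[4][1] = -1.0000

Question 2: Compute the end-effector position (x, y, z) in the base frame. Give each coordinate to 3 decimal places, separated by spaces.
0.891 -8.975 7.189

after link 1: o_1 = (-1.0000, 0.0000, 3.0000)
after link 2: o_2 = (0.7321, -3.0000, 4.0000)
after link 3: o_3 = (0.4568, -4.4142, 7.3052)
after link 4: o_4 = (0.7104, -6.5355, 5.4516)
after link 5: o_5 = (-0.2264, -7.4257, 6.0261)
after link 6: o_6 = (0.8910, -8.9747, 7.1888)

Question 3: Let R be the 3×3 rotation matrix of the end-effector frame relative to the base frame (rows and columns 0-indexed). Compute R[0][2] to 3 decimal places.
End-effector z-axis (col 2 of R) = (0.6124,0.7071,0.3536)
R[0][2] = 0.6124

0.612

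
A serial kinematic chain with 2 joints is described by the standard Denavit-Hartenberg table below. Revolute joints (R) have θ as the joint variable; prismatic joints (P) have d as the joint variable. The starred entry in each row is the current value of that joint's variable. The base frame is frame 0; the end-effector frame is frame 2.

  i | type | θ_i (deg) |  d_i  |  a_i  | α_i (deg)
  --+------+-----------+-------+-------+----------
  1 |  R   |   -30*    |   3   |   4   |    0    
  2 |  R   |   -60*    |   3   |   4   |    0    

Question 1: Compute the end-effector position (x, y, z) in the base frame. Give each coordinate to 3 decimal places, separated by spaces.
after link 1: o_1 = (3.4641, -2.0000, 3.0000)
after link 2: o_2 = (3.4641, -6.0000, 6.0000)

3.464 -6.000 6.000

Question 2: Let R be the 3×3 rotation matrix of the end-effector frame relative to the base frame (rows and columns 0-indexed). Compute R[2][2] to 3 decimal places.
End-effector z-axis (col 2 of R) = (0.0000,0.0000,1.0000)
R[2][2] = 1.0000

1.000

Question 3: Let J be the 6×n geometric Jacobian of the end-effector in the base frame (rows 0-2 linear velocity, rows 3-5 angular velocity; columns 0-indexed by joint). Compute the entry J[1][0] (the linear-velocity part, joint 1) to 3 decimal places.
axis z_0 = ẑ; lever o_n−o_0 = (3.4641,-6.0000,6.0000)
cross product → J_v[:, 0] = (6.0000,3.4641,-0.0000)
J_ω[:, 0] = z_0
entry J[1][0] = 3.4641

3.464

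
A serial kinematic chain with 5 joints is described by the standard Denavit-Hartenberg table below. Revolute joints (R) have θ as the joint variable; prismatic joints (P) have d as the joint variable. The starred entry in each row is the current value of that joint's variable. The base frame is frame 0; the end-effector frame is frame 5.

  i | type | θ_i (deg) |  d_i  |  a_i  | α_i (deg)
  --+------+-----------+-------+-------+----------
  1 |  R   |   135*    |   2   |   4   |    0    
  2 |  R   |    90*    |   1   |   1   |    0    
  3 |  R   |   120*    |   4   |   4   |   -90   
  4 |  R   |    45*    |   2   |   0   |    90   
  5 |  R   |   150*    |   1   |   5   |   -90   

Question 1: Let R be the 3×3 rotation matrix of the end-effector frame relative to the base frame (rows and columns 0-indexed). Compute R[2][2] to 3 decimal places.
0.354

End-effector z-axis (col 2 of R) = (-0.5657,-0.7450,0.3536)
R[2][2] = 0.3536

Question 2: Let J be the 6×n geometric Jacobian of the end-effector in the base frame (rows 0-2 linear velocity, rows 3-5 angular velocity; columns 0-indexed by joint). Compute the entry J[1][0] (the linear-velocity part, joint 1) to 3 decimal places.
-0.782

axis z_0 = ẑ; lever o_n−o_0 = (-0.7817,6.0422,10.7690)
cross product → J_v[:, 0] = (-6.0422,-0.7817,0.0000)
J_ω[:, 0] = z_0
entry J[1][0] = -0.7817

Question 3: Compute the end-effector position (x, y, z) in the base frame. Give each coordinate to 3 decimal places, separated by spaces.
-0.782 6.042 10.769

after link 1: o_1 = (-2.8284, 2.8284, 2.0000)
after link 2: o_2 = (-3.5355, 2.1213, 3.0000)
after link 3: o_3 = (0.3282, 1.0860, 7.0000)
after link 4: o_4 = (0.8458, 3.0179, 7.0000)
after link 5: o_5 = (-0.7817, 6.0422, 10.7690)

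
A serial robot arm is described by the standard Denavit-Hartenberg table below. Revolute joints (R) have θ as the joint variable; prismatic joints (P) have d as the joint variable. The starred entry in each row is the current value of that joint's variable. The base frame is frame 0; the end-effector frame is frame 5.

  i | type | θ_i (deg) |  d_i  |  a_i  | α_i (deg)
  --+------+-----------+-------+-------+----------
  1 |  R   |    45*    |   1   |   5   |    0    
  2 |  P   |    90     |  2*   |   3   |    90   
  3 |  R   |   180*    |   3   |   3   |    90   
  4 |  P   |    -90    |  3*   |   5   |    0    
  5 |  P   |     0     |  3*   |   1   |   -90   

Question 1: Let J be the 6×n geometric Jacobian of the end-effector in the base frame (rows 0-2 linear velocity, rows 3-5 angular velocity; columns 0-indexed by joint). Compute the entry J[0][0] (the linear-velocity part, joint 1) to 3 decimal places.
-1.414

axis z_0 = ẑ; lever o_n−o_0 = (1.4142,1.4142,9.0000)
cross product → J_v[:, 0] = (-1.4142,1.4142,0.0000)
J_ω[:, 0] = z_0
entry J[0][0] = -1.4142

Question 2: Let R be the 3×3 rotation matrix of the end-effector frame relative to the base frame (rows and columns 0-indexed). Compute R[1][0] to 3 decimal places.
-0.707

End-effector x-axis (col 0 of R) = (-0.7071,-0.7071,0.0000)
R[1][0] = -0.7071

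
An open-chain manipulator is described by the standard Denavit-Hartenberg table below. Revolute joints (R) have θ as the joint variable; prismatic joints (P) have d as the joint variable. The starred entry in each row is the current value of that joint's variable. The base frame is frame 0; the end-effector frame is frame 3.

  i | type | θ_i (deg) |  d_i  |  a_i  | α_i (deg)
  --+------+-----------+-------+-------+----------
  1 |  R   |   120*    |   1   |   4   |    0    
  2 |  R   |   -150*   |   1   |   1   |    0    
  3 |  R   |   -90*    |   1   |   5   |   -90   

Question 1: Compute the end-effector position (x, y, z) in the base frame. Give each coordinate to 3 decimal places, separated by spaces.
after link 1: o_1 = (-2.0000, 3.4641, 1.0000)
after link 2: o_2 = (-1.1340, 2.9641, 2.0000)
after link 3: o_3 = (-3.6340, -1.3660, 3.0000)

-3.634 -1.366 3.000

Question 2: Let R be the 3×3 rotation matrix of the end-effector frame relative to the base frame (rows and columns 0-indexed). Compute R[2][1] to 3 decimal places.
-1.000

End-effector y-axis (col 1 of R) = (0.0000,-0.0000,-1.0000)
R[2][1] = -1.0000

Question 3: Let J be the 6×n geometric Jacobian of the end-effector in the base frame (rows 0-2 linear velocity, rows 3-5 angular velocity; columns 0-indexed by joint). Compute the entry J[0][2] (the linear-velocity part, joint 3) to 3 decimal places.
axis z_2 = (0.0000,0.0000,1.0000); lever o_n−o_2 = (-2.5000,-4.3301,1.0000)
cross product → J_v[:, 2] = (4.3301,-2.5000,0.0000)
J_ω[:, 2] = z_2
entry J[0][2] = 4.3301

4.330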